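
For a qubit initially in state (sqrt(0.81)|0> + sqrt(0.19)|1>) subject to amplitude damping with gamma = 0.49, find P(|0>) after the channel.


For amplitude damping with parameter gamma on state sqrt(a)|0> + sqrt(b)|1>:
alpha^2 = 0.81, beta^2 = 0.19
P(|0>) = alpha^2 + gamma * beta^2
= 0.81 + 0.49 * 0.19
= 0.81 + 0.0931
= 0.9031

0.9031


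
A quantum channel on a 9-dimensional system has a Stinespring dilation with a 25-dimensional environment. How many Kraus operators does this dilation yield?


Tracing out the environment in an orthonormal basis {|i>_E} gives Kraus operators K_i = <i|_E U |0>_E.
Number of Kraus operators = dim(H_env) = d_env
= 25

25


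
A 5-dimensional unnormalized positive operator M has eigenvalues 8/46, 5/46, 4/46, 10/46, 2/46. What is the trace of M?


tr(M) = sum of eigenvalues
= 8/46 + 5/46 + 4/46 + 10/46 + 2/46
= 29/46
= 0.6304

0.6304


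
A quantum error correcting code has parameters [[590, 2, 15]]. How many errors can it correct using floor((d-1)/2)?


Code parameters: [[590, 2, 15]], distance d = 15.
Number of correctable errors = floor((d-1)/2)
= floor((15 - 1)/2)
= floor(14/2)
= 7

7


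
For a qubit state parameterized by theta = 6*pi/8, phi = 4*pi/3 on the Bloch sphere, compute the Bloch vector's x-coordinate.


theta = 2.3562, phi = 4.1888
r_x = sin(theta)*cos(phi) = 0.7071 * -0.5000
r_x = -0.3536

-0.3536


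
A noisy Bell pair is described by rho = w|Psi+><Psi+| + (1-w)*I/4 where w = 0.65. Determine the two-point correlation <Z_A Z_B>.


|Psi+> = (|01> + |10>)/sqrt(2)
For the pure Bell state, <Z_A Z_B> = -1 (Bell-state Pauli correlator).
The maximally-mixed part I/4 has tr(I/4 * P tensor P) = 0 for any traceless Pauli P.
So <Z_A Z_B>_rho = w * (-1) + (1 - w) * 0
= 0.65 * (-1)
= -0.6500

-0.6500


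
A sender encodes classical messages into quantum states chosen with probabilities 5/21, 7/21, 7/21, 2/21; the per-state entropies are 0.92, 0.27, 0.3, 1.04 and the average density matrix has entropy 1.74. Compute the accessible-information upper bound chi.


chi = S(rho) - sum_i p_i * S(rho_i)
Weighted entropy = 5/21 * 0.92 + 7/21 * 0.27 + 7/21 * 0.3 + 2/21 * 1.04
= 0.5081
chi = 1.74 - 0.5081
= 1.2319

1.2319


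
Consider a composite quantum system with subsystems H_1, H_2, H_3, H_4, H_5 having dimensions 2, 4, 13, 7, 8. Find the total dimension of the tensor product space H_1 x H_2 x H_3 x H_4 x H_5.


dim(H_1 x H_2 x H_3 x H_4 x H_5) = 2 * 4 * 13 * 7 * 8
= 8 * 13 * 7 * 8
= 104 * 7 * 8
= 728 * 8
= 5824

5824


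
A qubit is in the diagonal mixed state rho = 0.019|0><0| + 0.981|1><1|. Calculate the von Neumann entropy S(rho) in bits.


S = -p*log2(p) - (1-p)*log2(1-p)
p = 0.0190, 1-p = 0.9810
= -0.0190 * log2(0.0190) - 0.9810 * log2(0.9810)
= -(-0.1086) - (-0.0271)
= 0.1358

0.1358


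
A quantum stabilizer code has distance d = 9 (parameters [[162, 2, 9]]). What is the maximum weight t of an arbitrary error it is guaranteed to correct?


Code parameters: [[162, 2, 9]], distance d = 9.
Number of correctable errors = floor((d-1)/2)
= floor((9 - 1)/2)
= floor(8/2)
= 4

4


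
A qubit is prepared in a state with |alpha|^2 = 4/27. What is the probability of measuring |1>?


|alpha|^2 = 4/27 = 0.1481
|beta|^2 = 1 - 4/27 = 23/27 = 0.8519
P(|1>) = |beta|^2 = 0.8519

0.8519


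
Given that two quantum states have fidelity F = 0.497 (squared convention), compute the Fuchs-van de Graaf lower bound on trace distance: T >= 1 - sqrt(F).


Fuchs-van de Graaf (squared-fidelity convention): 1 - sqrt(F) <= T <= sqrt(1 - F).
Lower bound: T >= 1 - sqrt(F)
sqrt(F) = sqrt(0.497) = 0.7050
T >= 1 - 0.7050
T >= 0.2950

0.2950


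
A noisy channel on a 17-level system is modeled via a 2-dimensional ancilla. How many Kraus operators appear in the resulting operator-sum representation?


Tracing out the environment in an orthonormal basis {|i>_E} gives Kraus operators K_i = <i|_E U |0>_E.
Number of Kraus operators = dim(H_env) = d_env
= 2

2


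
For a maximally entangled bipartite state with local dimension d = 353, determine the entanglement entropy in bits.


For a maximally entangled state in d x d:
S = log2(d) = log2(353)
= 8.4635

8.4635


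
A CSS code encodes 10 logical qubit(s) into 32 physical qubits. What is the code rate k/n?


Code rate R = k/n
= 10/32
= 0.3125

0.3125


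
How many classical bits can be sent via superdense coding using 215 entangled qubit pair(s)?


Superdense coding allows 2 classical bits per shared entangled pair.
215 pair(s) -> 2 * 215 = 430 classical bits

430


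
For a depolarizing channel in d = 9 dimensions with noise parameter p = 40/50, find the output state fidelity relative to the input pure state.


F = (1-p) + p/d
= (1 - 0.8000) + 0.8000/9
= 0.2000 + 0.0889
= 0.2889

0.2889


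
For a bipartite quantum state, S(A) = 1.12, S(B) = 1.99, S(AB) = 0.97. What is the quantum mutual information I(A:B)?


I(A:B) = S(A) + S(B) - S(AB)
= 1.12 + 1.99 - 0.97
= 2.1400

2.1400


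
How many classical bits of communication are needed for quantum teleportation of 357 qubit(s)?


Quantum teleportation requires 2 classical bits per qubit teleported.
357 qubit(s) -> 2 * 357 = 714 classical bits

714


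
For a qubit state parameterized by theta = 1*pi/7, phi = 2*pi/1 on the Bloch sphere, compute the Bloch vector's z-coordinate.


theta = 0.4488, phi = 6.2832
r_z = cos(theta) = 0.9010

0.9010


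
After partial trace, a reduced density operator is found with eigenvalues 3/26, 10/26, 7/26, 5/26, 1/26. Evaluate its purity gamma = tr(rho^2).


tr(rho^2) = sum of eigenvalues squared
= (3/26)^2 + (10/26)^2 + (7/26)^2 + (5/26)^2 + (1/26)^2
= (9 + 100 + 49 + 25 + 1) / 676
= 184/676
= 0.2722

0.2722


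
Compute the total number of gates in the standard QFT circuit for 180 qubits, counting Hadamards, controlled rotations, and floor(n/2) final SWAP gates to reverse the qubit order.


Hadamard gates: 180
Controlled rotations: n*(n-1)/2 = 180*179/2 = 16110
SWAP gates: floor(n/2) = floor(180/2) = 90
Total = 180 + 16110 + 90
= 16380

16380


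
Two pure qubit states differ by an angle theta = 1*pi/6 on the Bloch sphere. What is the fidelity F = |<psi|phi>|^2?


For states separated by angle theta on Bloch sphere:
F = cos^2(theta/2)
theta = 1*pi/6 = 0.5236
theta/2 = 0.2618
cos(theta/2) = 0.9659
F = 0.9330

0.9330


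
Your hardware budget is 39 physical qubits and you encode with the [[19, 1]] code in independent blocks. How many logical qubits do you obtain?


Each code block uses 19 physical qubits for 1 logical qubit(s).
Number of complete blocks = floor(39 / 19) = 2
Logical qubits = 2 * 1
= 2

2


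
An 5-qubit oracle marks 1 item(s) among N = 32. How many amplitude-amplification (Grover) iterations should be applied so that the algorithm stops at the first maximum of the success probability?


After j Grover iterations the success probability is P(j) = sin^2((2j+1)*theta), where sin(theta) = sqrt(k/N).
N = 2^5 = 32, k = 1
sin(theta) = sqrt(k/N) = 0.1767766953
theta = arcsin(sqrt(k/N)) = 0.1777106008 rad
P(j) reaches its first maximum when (2j+1)*theta is as close as possible to pi/2, i.e. j = round(pi/(4*theta) - 1/2).
pi/(4*theta) - 1/2 = 3.9195
(For comparison, the common estimate pi/4 * sqrt(N/k) = 4.4429; the exact maximiser is used here.)
Optimal iterations = 4

4


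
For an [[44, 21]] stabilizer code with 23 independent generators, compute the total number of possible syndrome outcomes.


Each stabilizer generator gives a binary (+1 or -1) measurement outcome.
With 23 independent generators:
Total syndromes = 2^23
= 8388608

8388608


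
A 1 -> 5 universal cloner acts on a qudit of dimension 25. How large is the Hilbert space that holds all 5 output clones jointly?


Output space = H^(tensor 5) where dim(H) = 25
dim = 25^5
= 625 (after 2 factors)
= 15625 (after 3 factors)
= 390625 (after 4 factors)
= 9765625 (after 5 factors)
= 9765625

9765625


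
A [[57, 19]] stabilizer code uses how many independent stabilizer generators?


For an [[n,k]] stabilizer code:
Number of stabilizer generators = n - k
= 57 - 19
= 38

38


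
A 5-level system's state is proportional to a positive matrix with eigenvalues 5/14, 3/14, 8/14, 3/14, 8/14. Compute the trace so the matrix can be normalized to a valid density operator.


tr(M) = sum of eigenvalues
= 5/14 + 3/14 + 8/14 + 3/14 + 8/14
= 27/14
= 1.9286

1.9286


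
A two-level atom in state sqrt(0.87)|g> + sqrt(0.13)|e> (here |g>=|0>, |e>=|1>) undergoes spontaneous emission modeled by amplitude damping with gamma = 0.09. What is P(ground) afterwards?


For amplitude damping with parameter gamma on state sqrt(a)|0> + sqrt(b)|1>:
alpha^2 = 0.87, beta^2 = 0.13
P(|0>) = alpha^2 + gamma * beta^2
= 0.87 + 0.09 * 0.13
= 0.87 + 0.0117
= 0.8817

0.8817


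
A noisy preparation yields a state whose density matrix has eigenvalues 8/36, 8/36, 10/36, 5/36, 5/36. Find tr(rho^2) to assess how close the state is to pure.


tr(rho^2) = sum of eigenvalues squared
= (8/36)^2 + (8/36)^2 + (10/36)^2 + (5/36)^2 + (5/36)^2
= (64 + 64 + 100 + 25 + 25) / 1296
= 278/1296
= 0.2145

0.2145


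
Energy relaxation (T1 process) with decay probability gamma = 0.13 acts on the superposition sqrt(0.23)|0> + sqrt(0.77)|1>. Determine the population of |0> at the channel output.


For amplitude damping with parameter gamma on state sqrt(a)|0> + sqrt(b)|1>:
alpha^2 = 0.23, beta^2 = 0.77
P(|0>) = alpha^2 + gamma * beta^2
= 0.23 + 0.13 * 0.77
= 0.23 + 0.1001
= 0.3301

0.3301


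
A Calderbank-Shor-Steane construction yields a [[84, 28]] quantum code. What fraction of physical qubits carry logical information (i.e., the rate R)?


Code rate R = k/n
= 28/84
= 0.3333

0.3333


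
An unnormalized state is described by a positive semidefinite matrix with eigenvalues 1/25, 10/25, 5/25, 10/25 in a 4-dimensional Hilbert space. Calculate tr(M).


tr(M) = sum of eigenvalues
= 1/25 + 10/25 + 5/25 + 10/25
= 26/25
= 1.0400

1.0400


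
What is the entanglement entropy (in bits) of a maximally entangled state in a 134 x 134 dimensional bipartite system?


For a maximally entangled state in d x d:
S = log2(d) = log2(134)
= 7.0661

7.0661


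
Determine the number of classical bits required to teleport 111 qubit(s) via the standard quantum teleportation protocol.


Quantum teleportation requires 2 classical bits per qubit teleported.
111 qubit(s) -> 2 * 111 = 222 classical bits

222


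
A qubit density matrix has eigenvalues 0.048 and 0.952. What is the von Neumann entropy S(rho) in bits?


S = -p*log2(p) - (1-p)*log2(1-p)
p = 0.0480, 1-p = 0.9520
= -0.0480 * log2(0.0480) - 0.9520 * log2(0.9520)
= -(-0.2103) - (-0.0676)
= 0.2778

0.2778


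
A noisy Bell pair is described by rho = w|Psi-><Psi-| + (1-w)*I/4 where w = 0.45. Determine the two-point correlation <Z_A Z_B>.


|Psi-> = (|01> - |10>)/sqrt(2)
For the pure Bell state, <Z_A Z_B> = -1 (Bell-state Pauli correlator).
The maximally-mixed part I/4 has tr(I/4 * P tensor P) = 0 for any traceless Pauli P.
So <Z_A Z_B>_rho = w * (-1) + (1 - w) * 0
= 0.45 * (-1)
= -0.4500

-0.4500


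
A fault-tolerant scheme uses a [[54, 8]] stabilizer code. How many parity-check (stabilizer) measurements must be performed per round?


For an [[n,k]] stabilizer code:
Number of stabilizer generators = n - k
= 54 - 8
= 46

46


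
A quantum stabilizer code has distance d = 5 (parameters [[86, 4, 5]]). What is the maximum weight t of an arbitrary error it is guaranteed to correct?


Code parameters: [[86, 4, 5]], distance d = 5.
Number of correctable errors = floor((d-1)/2)
= floor((5 - 1)/2)
= floor(4/2)
= 2

2


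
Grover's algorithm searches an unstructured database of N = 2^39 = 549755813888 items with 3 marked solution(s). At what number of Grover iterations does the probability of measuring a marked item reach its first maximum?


After j Grover iterations the success probability is P(j) = sin^2((2j+1)*theta), where sin(theta) = sqrt(k/N).
N = 2^39 = 549755813888, k = 3
sin(theta) = sqrt(k/N) = 2.336015456e-06
theta = arcsin(sqrt(k/N)) = 2.336015456e-06 rad
P(j) reaches its first maximum when (2j+1)*theta is as close as possible to pi/2, i.e. j = round(pi/(4*theta) - 1/2).
pi/(4*theta) - 1/2 = 336212.2427
(For comparison, the common estimate pi/4 * sqrt(N/k) = 336212.7427; the exact maximiser is used here.)
Optimal iterations = 336212

336212


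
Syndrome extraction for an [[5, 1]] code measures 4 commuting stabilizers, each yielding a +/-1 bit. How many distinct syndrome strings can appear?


Each stabilizer generator gives a binary (+1 or -1) measurement outcome.
With 4 independent generators:
Total syndromes = 2^4
= 16

16


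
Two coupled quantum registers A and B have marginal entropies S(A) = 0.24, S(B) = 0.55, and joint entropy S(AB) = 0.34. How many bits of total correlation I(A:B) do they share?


I(A:B) = S(A) + S(B) - S(AB)
= 0.24 + 0.55 - 0.34
= 0.4500

0.4500


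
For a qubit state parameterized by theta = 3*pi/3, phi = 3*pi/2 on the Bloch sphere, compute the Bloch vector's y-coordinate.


theta = 3.1416, phi = 4.7124
r_y = sin(theta)*sin(phi) = 0.0000 * -1.0000
r_y = 0.0000

0.0000


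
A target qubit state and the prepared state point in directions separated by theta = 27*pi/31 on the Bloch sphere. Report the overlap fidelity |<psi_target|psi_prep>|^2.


For states separated by angle theta on Bloch sphere:
F = cos^2(theta/2)
theta = 27*pi/31 = 2.7362
theta/2 = 1.3681
cos(theta/2) = 0.2013
F = 0.0405

0.0405


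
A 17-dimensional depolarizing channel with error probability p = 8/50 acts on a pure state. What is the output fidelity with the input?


F = (1-p) + p/d
= (1 - 0.1600) + 0.1600/17
= 0.8400 + 0.0094
= 0.8494

0.8494


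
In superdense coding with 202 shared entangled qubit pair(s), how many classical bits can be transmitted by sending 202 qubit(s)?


Superdense coding allows 2 classical bits per shared entangled pair.
202 pair(s) -> 2 * 202 = 404 classical bits

404


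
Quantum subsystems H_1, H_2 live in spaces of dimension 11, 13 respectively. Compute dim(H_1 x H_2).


dim(H_1 x H_2) = 11 * 13
= 143

143


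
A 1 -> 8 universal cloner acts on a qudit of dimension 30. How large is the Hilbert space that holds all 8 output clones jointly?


Output space = H^(tensor 8) where dim(H) = 30
dim = 30^8
= 900 (after 2 factors)
= 27000 (after 3 factors)
= 810000 (after 4 factors)
= 24300000 (after 5 factors)
= 729000000 (after 6 factors)
= 21870000000 (after 7 factors)
= 656100000000 (after 8 factors)
= 656100000000

656100000000


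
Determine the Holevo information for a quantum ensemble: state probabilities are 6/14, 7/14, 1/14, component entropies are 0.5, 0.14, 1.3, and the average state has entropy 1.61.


chi = S(rho) - sum_i p_i * S(rho_i)
Weighted entropy = 6/14 * 0.5 + 7/14 * 0.14 + 1/14 * 1.3
= 0.3771
chi = 1.61 - 0.3771
= 1.2329

1.2329


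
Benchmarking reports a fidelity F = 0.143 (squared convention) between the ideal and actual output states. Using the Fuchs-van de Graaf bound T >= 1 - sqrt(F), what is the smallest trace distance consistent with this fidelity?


Fuchs-van de Graaf (squared-fidelity convention): 1 - sqrt(F) <= T <= sqrt(1 - F).
Lower bound: T >= 1 - sqrt(F)
sqrt(F) = sqrt(0.143) = 0.3782
T >= 1 - 0.3782
T >= 0.6218

0.6218


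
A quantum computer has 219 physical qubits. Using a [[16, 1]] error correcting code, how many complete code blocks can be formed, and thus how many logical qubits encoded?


Each code block uses 16 physical qubits for 1 logical qubit(s).
Number of complete blocks = floor(219 / 16) = 13
Logical qubits = 13 * 1
= 13

13


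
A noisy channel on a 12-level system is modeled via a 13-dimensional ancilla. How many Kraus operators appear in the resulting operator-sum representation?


Tracing out the environment in an orthonormal basis {|i>_E} gives Kraus operators K_i = <i|_E U |0>_E.
Number of Kraus operators = dim(H_env) = d_env
= 13

13


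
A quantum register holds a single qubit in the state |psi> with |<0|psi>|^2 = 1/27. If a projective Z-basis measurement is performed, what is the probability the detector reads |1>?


|alpha|^2 = 1/27 = 0.0370
|beta|^2 = 1 - 1/27 = 26/27 = 0.9630
P(|1>) = |beta|^2 = 0.9630

0.9630


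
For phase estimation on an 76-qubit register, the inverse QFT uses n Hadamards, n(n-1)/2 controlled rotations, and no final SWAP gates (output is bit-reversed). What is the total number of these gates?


Hadamard gates: 76
Controlled rotations: n*(n-1)/2 = 76*75/2 = 2850
SWAP gates: 0 (omitted)
Total = 76 + 2850
= 2926

2926


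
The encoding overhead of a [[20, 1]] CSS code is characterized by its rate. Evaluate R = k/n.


Code rate R = k/n
= 1/20
= 0.0500

0.0500


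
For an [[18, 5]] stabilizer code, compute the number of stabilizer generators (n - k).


For an [[n,k]] stabilizer code:
Number of stabilizer generators = n - k
= 18 - 5
= 13

13


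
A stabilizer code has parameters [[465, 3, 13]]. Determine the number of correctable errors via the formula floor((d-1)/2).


Code parameters: [[465, 3, 13]], distance d = 13.
Number of correctable errors = floor((d-1)/2)
= floor((13 - 1)/2)
= floor(12/2)
= 6

6


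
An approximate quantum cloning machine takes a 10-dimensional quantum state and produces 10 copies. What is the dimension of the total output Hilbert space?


Output space = H^(tensor 10) where dim(H) = 10
dim = 10^10
= 100 (after 2 factors)
= 1000 (after 3 factors)
= 10000 (after 4 factors)
= 100000 (after 5 factors)
= 1000000 (after 6 factors)
= 10000000 (after 7 factors)
= 100000000 (after 8 factors)
= 1000000000 (after 9 factors)
= 10000000000 (after 10 factors)
= 10000000000

10000000000


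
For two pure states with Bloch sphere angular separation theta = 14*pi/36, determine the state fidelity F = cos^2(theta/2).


For states separated by angle theta on Bloch sphere:
F = cos^2(theta/2)
theta = 14*pi/36 = 1.2217
theta/2 = 0.6109
cos(theta/2) = 0.8192
F = 0.6710

0.6710


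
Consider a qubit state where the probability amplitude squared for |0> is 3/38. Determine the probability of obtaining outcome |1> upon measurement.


|alpha|^2 = 3/38 = 0.0789
|beta|^2 = 1 - 3/38 = 35/38 = 0.9211
P(|1>) = |beta|^2 = 0.9211

0.9211


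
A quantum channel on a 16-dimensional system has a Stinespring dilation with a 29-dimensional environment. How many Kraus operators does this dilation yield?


Tracing out the environment in an orthonormal basis {|i>_E} gives Kraus operators K_i = <i|_E U |0>_E.
Number of Kraus operators = dim(H_env) = d_env
= 29

29


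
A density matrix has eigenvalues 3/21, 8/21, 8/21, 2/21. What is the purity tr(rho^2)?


tr(rho^2) = sum of eigenvalues squared
= (3/21)^2 + (8/21)^2 + (8/21)^2 + (2/21)^2
= (9 + 64 + 64 + 4) / 441
= 141/441
= 0.3197

0.3197


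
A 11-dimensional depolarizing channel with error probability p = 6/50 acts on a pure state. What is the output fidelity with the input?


F = (1-p) + p/d
= (1 - 0.1200) + 0.1200/11
= 0.8800 + 0.0109
= 0.8909

0.8909


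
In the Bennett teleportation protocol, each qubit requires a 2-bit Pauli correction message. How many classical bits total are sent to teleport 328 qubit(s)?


Quantum teleportation requires 2 classical bits per qubit teleported.
328 qubit(s) -> 2 * 328 = 656 classical bits

656


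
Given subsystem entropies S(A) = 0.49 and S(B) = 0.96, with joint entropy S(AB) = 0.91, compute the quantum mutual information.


I(A:B) = S(A) + S(B) - S(AB)
= 0.49 + 0.96 - 0.91
= 0.5400

0.5400


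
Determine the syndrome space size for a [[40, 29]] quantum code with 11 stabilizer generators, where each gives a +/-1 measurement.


Each stabilizer generator gives a binary (+1 or -1) measurement outcome.
With 11 independent generators:
Total syndromes = 2^11
= 2048

2048


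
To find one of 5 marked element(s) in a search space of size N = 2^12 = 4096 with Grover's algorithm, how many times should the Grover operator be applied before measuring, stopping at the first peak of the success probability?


After j Grover iterations the success probability is P(j) = sin^2((2j+1)*theta), where sin(theta) = sqrt(k/N).
N = 2^12 = 4096, k = 5
sin(theta) = sqrt(k/N) = 0.03493856215
theta = arcsin(sqrt(k/N)) = 0.03494567432 rad
P(j) reaches its first maximum when (2j+1)*theta is as close as possible to pi/2, i.e. j = round(pi/(4*theta) - 1/2).
pi/(4*theta) - 1/2 = 21.9748
(For comparison, the common estimate pi/4 * sqrt(N/k) = 22.4794; the exact maximiser is used here.)
Optimal iterations = 22

22


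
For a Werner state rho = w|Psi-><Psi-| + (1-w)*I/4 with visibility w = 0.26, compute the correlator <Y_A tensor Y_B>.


|Psi-> = (|01> - |10>)/sqrt(2)
For the pure Bell state, <Y_A Y_B> = -1 (Bell-state Pauli correlator).
The maximally-mixed part I/4 has tr(I/4 * P tensor P) = 0 for any traceless Pauli P.
So <Y_A Y_B>_rho = w * (-1) + (1 - w) * 0
= 0.26 * (-1)
= -0.2600

-0.2600


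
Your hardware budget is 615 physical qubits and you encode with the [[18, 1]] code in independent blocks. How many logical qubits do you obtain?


Each code block uses 18 physical qubits for 1 logical qubit(s).
Number of complete blocks = floor(615 / 18) = 34
Logical qubits = 34 * 1
= 34

34


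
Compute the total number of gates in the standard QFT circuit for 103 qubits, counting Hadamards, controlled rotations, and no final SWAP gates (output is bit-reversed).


Hadamard gates: 103
Controlled rotations: n*(n-1)/2 = 103*102/2 = 5253
SWAP gates: 0 (omitted)
Total = 103 + 5253
= 5356

5356


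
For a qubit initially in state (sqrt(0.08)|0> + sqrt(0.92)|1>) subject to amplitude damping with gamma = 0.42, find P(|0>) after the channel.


For amplitude damping with parameter gamma on state sqrt(a)|0> + sqrt(b)|1>:
alpha^2 = 0.08, beta^2 = 0.92
P(|0>) = alpha^2 + gamma * beta^2
= 0.08 + 0.42 * 0.92
= 0.08 + 0.3864
= 0.4664

0.4664


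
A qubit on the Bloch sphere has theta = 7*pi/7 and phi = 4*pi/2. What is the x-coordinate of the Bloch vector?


theta = 3.1416, phi = 6.2832
r_x = sin(theta)*cos(phi) = 0.0000 * 1.0000
r_x = 0.0000

0.0000


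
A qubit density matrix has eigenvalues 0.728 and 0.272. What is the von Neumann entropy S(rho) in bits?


S = -p*log2(p) - (1-p)*log2(1-p)
p = 0.7280, 1-p = 0.2720
= -0.7280 * log2(0.7280) - 0.2720 * log2(0.2720)
= -(-0.3334) - (-0.5109)
= 0.8443

0.8443


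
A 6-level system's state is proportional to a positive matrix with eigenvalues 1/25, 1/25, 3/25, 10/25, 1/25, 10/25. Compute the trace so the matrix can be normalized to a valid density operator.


tr(M) = sum of eigenvalues
= 1/25 + 1/25 + 3/25 + 10/25 + 1/25 + 10/25
= 26/25
= 1.0400

1.0400


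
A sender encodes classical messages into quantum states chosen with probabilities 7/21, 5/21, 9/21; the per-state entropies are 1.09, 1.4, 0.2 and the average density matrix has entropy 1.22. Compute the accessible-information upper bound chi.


chi = S(rho) - sum_i p_i * S(rho_i)
Weighted entropy = 7/21 * 1.09 + 5/21 * 1.4 + 9/21 * 0.2
= 0.7824
chi = 1.22 - 0.7824
= 0.4376

0.4376


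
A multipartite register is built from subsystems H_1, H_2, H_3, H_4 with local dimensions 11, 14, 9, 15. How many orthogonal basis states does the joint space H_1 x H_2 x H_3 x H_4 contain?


dim(H_1 x H_2 x H_3 x H_4) = 11 * 14 * 9 * 15
= 154 * 9 * 15
= 1386 * 15
= 20790

20790


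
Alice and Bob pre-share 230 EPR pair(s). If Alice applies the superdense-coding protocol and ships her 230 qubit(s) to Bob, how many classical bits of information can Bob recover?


Superdense coding allows 2 classical bits per shared entangled pair.
230 pair(s) -> 2 * 230 = 460 classical bits

460


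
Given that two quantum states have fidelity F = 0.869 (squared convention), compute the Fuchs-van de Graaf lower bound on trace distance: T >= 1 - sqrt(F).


Fuchs-van de Graaf (squared-fidelity convention): 1 - sqrt(F) <= T <= sqrt(1 - F).
Lower bound: T >= 1 - sqrt(F)
sqrt(F) = sqrt(0.869) = 0.9322
T >= 1 - 0.9322
T >= 0.0678

0.0678


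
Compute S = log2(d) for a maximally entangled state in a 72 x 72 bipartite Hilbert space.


For a maximally entangled state in d x d:
S = log2(d) = log2(72)
= 6.1699

6.1699


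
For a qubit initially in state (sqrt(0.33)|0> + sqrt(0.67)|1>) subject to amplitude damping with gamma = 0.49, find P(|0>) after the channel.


For amplitude damping with parameter gamma on state sqrt(a)|0> + sqrt(b)|1>:
alpha^2 = 0.33, beta^2 = 0.67
P(|0>) = alpha^2 + gamma * beta^2
= 0.33 + 0.49 * 0.67
= 0.33 + 0.3283
= 0.6583

0.6583


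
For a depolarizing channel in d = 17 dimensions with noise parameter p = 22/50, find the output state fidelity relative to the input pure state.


F = (1-p) + p/d
= (1 - 0.4400) + 0.4400/17
= 0.5600 + 0.0259
= 0.5859

0.5859


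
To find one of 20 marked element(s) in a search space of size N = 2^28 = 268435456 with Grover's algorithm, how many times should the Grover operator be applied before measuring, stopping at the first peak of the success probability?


After j Grover iterations the success probability is P(j) = sin^2((2j+1)*theta), where sin(theta) = sqrt(k/N).
N = 2^28 = 268435456, k = 20
sin(theta) = sqrt(k/N) = 0.0002729575168
theta = arcsin(sqrt(k/N)) = 0.0002729575202 rad
P(j) reaches its first maximum when (2j+1)*theta is as close as possible to pi/2, i.e. j = round(pi/(4*theta) - 1/2).
pi/(4*theta) - 1/2 = 2876.8641
(For comparison, the common estimate pi/4 * sqrt(N/k) = 2877.3641; the exact maximiser is used here.)
Optimal iterations = 2877

2877


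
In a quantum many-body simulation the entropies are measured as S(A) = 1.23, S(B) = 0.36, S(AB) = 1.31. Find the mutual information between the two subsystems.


I(A:B) = S(A) + S(B) - S(AB)
= 1.23 + 0.36 - 1.31
= 0.2800

0.2800


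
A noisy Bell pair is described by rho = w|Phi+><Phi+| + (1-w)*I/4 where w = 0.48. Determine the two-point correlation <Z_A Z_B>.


|Phi+> = (|00> + |11>)/sqrt(2)
For the pure Bell state, <Z_A Z_B> = +1 (Bell-state Pauli correlator).
The maximally-mixed part I/4 has tr(I/4 * P tensor P) = 0 for any traceless Pauli P.
So <Z_A Z_B>_rho = w * (+1) + (1 - w) * 0
= 0.48 * (+1)
= 0.4800

0.4800


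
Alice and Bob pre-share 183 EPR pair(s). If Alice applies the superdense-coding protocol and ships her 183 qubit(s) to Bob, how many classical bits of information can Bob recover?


Superdense coding allows 2 classical bits per shared entangled pair.
183 pair(s) -> 2 * 183 = 366 classical bits

366


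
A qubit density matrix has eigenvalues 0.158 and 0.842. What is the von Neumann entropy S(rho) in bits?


S = -p*log2(p) - (1-p)*log2(1-p)
p = 0.1580, 1-p = 0.8420
= -0.1580 * log2(0.1580) - 0.8420 * log2(0.8420)
= -(-0.4206) - (-0.2089)
= 0.6295

0.6295


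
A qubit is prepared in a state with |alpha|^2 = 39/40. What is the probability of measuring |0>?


|alpha|^2 = 39/40 = 0.9750
|beta|^2 = 1 - 39/40 = 1/40 = 0.0250
P(|0>) = |alpha|^2 = 0.9750

0.9750


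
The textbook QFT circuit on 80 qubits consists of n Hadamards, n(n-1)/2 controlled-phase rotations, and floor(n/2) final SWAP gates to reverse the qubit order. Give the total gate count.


Hadamard gates: 80
Controlled rotations: n*(n-1)/2 = 80*79/2 = 3160
SWAP gates: floor(n/2) = floor(80/2) = 40
Total = 80 + 3160 + 40
= 3280

3280


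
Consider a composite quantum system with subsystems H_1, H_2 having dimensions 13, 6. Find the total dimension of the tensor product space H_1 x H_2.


dim(H_1 x H_2) = 13 * 6
= 78

78


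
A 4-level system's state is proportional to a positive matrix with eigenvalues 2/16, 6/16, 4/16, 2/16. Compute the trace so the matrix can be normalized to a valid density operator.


tr(M) = sum of eigenvalues
= 2/16 + 6/16 + 4/16 + 2/16
= 14/16
= 0.8750

0.8750


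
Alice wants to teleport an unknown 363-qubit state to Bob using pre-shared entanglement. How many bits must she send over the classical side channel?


Quantum teleportation requires 2 classical bits per qubit teleported.
363 qubit(s) -> 2 * 363 = 726 classical bits

726


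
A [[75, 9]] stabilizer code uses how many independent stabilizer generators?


For an [[n,k]] stabilizer code:
Number of stabilizer generators = n - k
= 75 - 9
= 66

66


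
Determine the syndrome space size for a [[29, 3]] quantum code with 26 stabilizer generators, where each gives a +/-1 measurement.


Each stabilizer generator gives a binary (+1 or -1) measurement outcome.
With 26 independent generators:
Total syndromes = 2^26
= 67108864

67108864


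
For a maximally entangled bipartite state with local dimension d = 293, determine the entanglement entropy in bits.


For a maximally entangled state in d x d:
S = log2(d) = log2(293)
= 8.1948

8.1948


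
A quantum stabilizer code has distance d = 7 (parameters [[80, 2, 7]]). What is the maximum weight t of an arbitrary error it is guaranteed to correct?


Code parameters: [[80, 2, 7]], distance d = 7.
Number of correctable errors = floor((d-1)/2)
= floor((7 - 1)/2)
= floor(6/2)
= 3

3


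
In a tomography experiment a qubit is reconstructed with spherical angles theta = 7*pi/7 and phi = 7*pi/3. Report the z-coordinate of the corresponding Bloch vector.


theta = 3.1416, phi = 7.3304
r_z = cos(theta) = -1.0000

-1.0000


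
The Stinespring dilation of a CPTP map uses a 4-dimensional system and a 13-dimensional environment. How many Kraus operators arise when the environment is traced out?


Tracing out the environment in an orthonormal basis {|i>_E} gives Kraus operators K_i = <i|_E U |0>_E.
Number of Kraus operators = dim(H_env) = d_env
= 13

13


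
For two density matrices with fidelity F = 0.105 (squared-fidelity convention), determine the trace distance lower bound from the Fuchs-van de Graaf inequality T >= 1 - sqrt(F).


Fuchs-van de Graaf (squared-fidelity convention): 1 - sqrt(F) <= T <= sqrt(1 - F).
Lower bound: T >= 1 - sqrt(F)
sqrt(F) = sqrt(0.105) = 0.3240
T >= 1 - 0.3240
T >= 0.6760

0.6760


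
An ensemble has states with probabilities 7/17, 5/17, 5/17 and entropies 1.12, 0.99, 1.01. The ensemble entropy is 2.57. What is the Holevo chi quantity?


chi = S(rho) - sum_i p_i * S(rho_i)
Weighted entropy = 7/17 * 1.12 + 5/17 * 0.99 + 5/17 * 1.01
= 1.0494
chi = 2.57 - 1.0494
= 1.5206

1.5206


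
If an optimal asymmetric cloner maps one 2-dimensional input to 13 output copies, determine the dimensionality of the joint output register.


Output space = H^(tensor 13) where dim(H) = 2
dim = 2^13
= 4 (after 2 factors)
= 8 (after 3 factors)
= 16 (after 4 factors)
= 32 (after 5 factors)
= 64 (after 6 factors)
= 128 (after 7 factors)
= 256 (after 8 factors)
= 512 (after 9 factors)
= 1024 (after 10 factors)
= 2048 (after 11 factors)
= 4096 (after 12 factors)
= 8192 (after 13 factors)
= 8192

8192


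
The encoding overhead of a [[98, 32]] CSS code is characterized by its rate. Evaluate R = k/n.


Code rate R = k/n
= 32/98
= 0.3265

0.3265


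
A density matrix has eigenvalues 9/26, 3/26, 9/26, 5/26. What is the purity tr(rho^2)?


tr(rho^2) = sum of eigenvalues squared
= (9/26)^2 + (3/26)^2 + (9/26)^2 + (5/26)^2
= (81 + 9 + 81 + 25) / 676
= 196/676
= 0.2899

0.2899


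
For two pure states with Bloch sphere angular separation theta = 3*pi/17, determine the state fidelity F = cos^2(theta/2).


For states separated by angle theta on Bloch sphere:
F = cos^2(theta/2)
theta = 3*pi/17 = 0.5544
theta/2 = 0.2772
cos(theta/2) = 0.9618
F = 0.9251

0.9251


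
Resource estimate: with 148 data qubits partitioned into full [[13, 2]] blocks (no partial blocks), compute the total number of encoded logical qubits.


Each code block uses 13 physical qubits for 2 logical qubit(s).
Number of complete blocks = floor(148 / 13) = 11
Logical qubits = 11 * 2
= 22

22


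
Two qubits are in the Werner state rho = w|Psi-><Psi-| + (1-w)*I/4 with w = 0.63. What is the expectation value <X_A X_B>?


|Psi-> = (|01> - |10>)/sqrt(2)
For the pure Bell state, <X_A X_B> = -1 (Bell-state Pauli correlator).
The maximally-mixed part I/4 has tr(I/4 * P tensor P) = 0 for any traceless Pauli P.
So <X_A X_B>_rho = w * (-1) + (1 - w) * 0
= 0.63 * (-1)
= -0.6300

-0.6300


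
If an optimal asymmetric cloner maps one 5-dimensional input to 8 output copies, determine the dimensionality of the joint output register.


Output space = H^(tensor 8) where dim(H) = 5
dim = 5^8
= 25 (after 2 factors)
= 125 (after 3 factors)
= 625 (after 4 factors)
= 3125 (after 5 factors)
= 15625 (after 6 factors)
= 78125 (after 7 factors)
= 390625 (after 8 factors)
= 390625

390625


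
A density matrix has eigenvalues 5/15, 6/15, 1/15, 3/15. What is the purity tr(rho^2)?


tr(rho^2) = sum of eigenvalues squared
= (5/15)^2 + (6/15)^2 + (1/15)^2 + (3/15)^2
= (25 + 36 + 1 + 9) / 225
= 71/225
= 0.3156

0.3156


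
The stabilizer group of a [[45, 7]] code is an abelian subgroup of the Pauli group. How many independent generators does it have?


For an [[n,k]] stabilizer code:
Number of stabilizer generators = n - k
= 45 - 7
= 38

38


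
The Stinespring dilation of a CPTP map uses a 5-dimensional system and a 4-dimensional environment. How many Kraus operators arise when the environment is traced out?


Tracing out the environment in an orthonormal basis {|i>_E} gives Kraus operators K_i = <i|_E U |0>_E.
Number of Kraus operators = dim(H_env) = d_env
= 4

4


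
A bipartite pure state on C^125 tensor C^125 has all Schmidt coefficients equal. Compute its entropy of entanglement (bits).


For a maximally entangled state in d x d:
S = log2(d) = log2(125)
= 6.9658

6.9658


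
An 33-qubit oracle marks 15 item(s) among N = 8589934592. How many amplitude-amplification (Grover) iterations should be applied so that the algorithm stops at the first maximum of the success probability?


After j Grover iterations the success probability is P(j) = sin^2((2j+1)*theta), where sin(theta) = sqrt(k/N).
N = 2^33 = 8589934592, k = 15
sin(theta) = sqrt(k/N) = 4.178791485e-05
theta = arcsin(sqrt(k/N)) = 4.178791486e-05 rad
P(j) reaches its first maximum when (2j+1)*theta is as close as possible to pi/2, i.e. j = round(pi/(4*theta) - 1/2).
pi/(4*theta) - 1/2 = 18794.3637
(For comparison, the common estimate pi/4 * sqrt(N/k) = 18794.8637; the exact maximiser is used here.)
Optimal iterations = 18794

18794


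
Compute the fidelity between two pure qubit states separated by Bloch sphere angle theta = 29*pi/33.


For states separated by angle theta on Bloch sphere:
F = cos^2(theta/2)
theta = 29*pi/33 = 2.7608
theta/2 = 1.3804
cos(theta/2) = 0.1893
F = 0.0358

0.0358


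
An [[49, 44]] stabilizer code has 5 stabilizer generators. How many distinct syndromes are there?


Each stabilizer generator gives a binary (+1 or -1) measurement outcome.
With 5 independent generators:
Total syndromes = 2^5
= 32

32


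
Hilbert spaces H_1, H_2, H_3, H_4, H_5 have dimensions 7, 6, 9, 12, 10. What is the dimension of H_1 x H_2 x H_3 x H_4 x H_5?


dim(H_1 x H_2 x H_3 x H_4 x H_5) = 7 * 6 * 9 * 12 * 10
= 42 * 9 * 12 * 10
= 378 * 12 * 10
= 4536 * 10
= 45360

45360


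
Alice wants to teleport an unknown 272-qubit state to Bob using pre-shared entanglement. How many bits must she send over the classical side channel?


Quantum teleportation requires 2 classical bits per qubit teleported.
272 qubit(s) -> 2 * 272 = 544 classical bits

544


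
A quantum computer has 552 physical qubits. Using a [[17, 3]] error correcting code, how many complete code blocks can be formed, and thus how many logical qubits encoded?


Each code block uses 17 physical qubits for 3 logical qubit(s).
Number of complete blocks = floor(552 / 17) = 32
Logical qubits = 32 * 3
= 96

96


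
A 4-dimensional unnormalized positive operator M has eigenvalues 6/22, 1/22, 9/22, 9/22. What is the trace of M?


tr(M) = sum of eigenvalues
= 6/22 + 1/22 + 9/22 + 9/22
= 25/22
= 1.1364

1.1364


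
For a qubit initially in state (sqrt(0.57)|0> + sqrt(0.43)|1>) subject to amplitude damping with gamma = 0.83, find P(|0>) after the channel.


For amplitude damping with parameter gamma on state sqrt(a)|0> + sqrt(b)|1>:
alpha^2 = 0.57, beta^2 = 0.43
P(|0>) = alpha^2 + gamma * beta^2
= 0.57 + 0.83 * 0.43
= 0.57 + 0.3569
= 0.9269

0.9269


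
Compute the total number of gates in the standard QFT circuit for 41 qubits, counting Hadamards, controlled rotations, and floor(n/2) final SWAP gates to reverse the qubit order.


Hadamard gates: 41
Controlled rotations: n*(n-1)/2 = 41*40/2 = 820
SWAP gates: floor(n/2) = floor(41/2) = 20
Total = 41 + 820 + 20
= 881

881


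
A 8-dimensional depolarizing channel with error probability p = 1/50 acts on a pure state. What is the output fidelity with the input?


F = (1-p) + p/d
= (1 - 0.0200) + 0.0200/8
= 0.9800 + 0.0025
= 0.9825

0.9825


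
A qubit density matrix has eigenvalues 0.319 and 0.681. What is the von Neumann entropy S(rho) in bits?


S = -p*log2(p) - (1-p)*log2(1-p)
p = 0.3190, 1-p = 0.6810
= -0.3190 * log2(0.3190) - 0.6810 * log2(0.6810)
= -(-0.5258) - (-0.3775)
= 0.9033

0.9033


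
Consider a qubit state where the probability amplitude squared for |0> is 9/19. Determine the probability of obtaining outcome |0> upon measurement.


|alpha|^2 = 9/19 = 0.4737
|beta|^2 = 1 - 9/19 = 10/19 = 0.5263
P(|0>) = |alpha|^2 = 0.4737

0.4737


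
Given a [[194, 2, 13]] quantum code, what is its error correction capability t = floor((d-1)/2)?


Code parameters: [[194, 2, 13]], distance d = 13.
Number of correctable errors = floor((d-1)/2)
= floor((13 - 1)/2)
= floor(12/2)
= 6

6


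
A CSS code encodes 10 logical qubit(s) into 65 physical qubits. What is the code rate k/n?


Code rate R = k/n
= 10/65
= 0.1538

0.1538


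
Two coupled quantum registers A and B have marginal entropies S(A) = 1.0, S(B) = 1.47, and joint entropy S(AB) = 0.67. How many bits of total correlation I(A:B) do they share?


I(A:B) = S(A) + S(B) - S(AB)
= 1.0 + 1.47 - 0.67
= 1.8000

1.8000


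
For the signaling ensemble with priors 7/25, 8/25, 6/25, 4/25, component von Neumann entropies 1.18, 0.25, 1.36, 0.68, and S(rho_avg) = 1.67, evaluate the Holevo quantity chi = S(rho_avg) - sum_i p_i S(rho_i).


chi = S(rho) - sum_i p_i * S(rho_i)
Weighted entropy = 7/25 * 1.18 + 8/25 * 0.25 + 6/25 * 1.36 + 4/25 * 0.68
= 0.8456
chi = 1.67 - 0.8456
= 0.8244

0.8244


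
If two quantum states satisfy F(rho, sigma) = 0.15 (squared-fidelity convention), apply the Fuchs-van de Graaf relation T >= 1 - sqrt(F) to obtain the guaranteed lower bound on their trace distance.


Fuchs-van de Graaf (squared-fidelity convention): 1 - sqrt(F) <= T <= sqrt(1 - F).
Lower bound: T >= 1 - sqrt(F)
sqrt(F) = sqrt(0.15) = 0.3873
T >= 1 - 0.3873
T >= 0.6127

0.6127


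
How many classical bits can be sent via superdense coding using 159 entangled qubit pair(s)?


Superdense coding allows 2 classical bits per shared entangled pair.
159 pair(s) -> 2 * 159 = 318 classical bits

318


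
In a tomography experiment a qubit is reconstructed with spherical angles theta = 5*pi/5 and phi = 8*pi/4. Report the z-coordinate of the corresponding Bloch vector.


theta = 3.1416, phi = 6.2832
r_z = cos(theta) = -1.0000

-1.0000


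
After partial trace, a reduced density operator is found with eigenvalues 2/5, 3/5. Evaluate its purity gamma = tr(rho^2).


tr(rho^2) = sum of eigenvalues squared
= (2/5)^2 + (3/5)^2
= (4 + 9) / 25
= 13/25
= 0.5200

0.5200


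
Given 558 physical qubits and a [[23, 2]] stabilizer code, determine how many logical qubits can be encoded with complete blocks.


Each code block uses 23 physical qubits for 2 logical qubit(s).
Number of complete blocks = floor(558 / 23) = 24
Logical qubits = 24 * 2
= 48

48


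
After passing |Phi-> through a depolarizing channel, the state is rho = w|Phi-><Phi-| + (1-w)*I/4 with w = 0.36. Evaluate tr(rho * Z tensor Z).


|Phi-> = (|00> - |11>)/sqrt(2)
For the pure Bell state, <Z_A Z_B> = +1 (Bell-state Pauli correlator).
The maximally-mixed part I/4 has tr(I/4 * P tensor P) = 0 for any traceless Pauli P.
So <Z_A Z_B>_rho = w * (+1) + (1 - w) * 0
= 0.36 * (+1)
= 0.3600

0.3600
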